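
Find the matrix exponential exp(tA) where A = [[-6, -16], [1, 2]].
A has Jordan form J = [[-2, 1], [0, -2]] with A = PJP^{-1}, so e^{tA} = P e^{tJ} P^{-1}.

For a Jordan block J_k(λ), e^{tJ_k(λ)} = e^{λt} · (I + tN + t^2 N^2/2! + ... + t^{k-1} N^{k-1}/(k-1)!) where N is the nilpotent superdiagonal part.

Assembling the blocks and conjugating back gives the entries of e^{tA} as shown above.

e^{tA} = [[(1 - 4*t)*e^{-2*t}, -16*t*e^{-2*t}], [t*e^{-2*t}, (4*t + 1)*e^{-2*t}]]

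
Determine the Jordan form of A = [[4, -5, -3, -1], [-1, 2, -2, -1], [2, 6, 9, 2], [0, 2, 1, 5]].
The characteristic polynomial is det(xI - A) = (x - 5)^4, so the eigenvalues are 5 (algebraic multiplicity 4).

For λ = 5: rank(A - 5I) = 2, rank((A - 5I)^2) = 0. The eigenspace has dimension 4 - 2 = 2, so there are 2 Jordan blocks; the rank sequence gives block sizes [2, 2].

Assembling the blocks gives the Jordan form J above.

J = [[5, 1, 0, 0], [0, 5, 0, 0], [0, 0, 5, 1], [0, 0, 0, 5]]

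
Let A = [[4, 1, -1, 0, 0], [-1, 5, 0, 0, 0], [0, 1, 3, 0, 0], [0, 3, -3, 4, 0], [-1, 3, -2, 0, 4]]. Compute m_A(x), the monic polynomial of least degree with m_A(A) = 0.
The characteristic polynomial factors as (x - 4)^5. The minimal polynomial is ∏(x - λ)^{k_λ} where k_λ is the size of the largest Jordan block at λ.

For λ = 4: rank(A - 4I) = 2, and the largest Jordan block has size 3 (the smallest k with rank((A - 4I)^k) = rank((A - 4I)^(k+1))).

So m_A(x) = (x - 4)^3.

m_A(x) = (x - 4)^3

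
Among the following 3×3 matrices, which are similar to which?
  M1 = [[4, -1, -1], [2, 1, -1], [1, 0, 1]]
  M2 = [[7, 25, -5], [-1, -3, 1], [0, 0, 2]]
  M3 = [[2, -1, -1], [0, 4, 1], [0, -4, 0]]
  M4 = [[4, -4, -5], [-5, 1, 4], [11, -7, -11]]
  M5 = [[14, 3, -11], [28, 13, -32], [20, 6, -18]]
4 classes: {M1, M3}, {M2}, {M4}, {M5}

Characteristic polynomials: χ_{M1} = (x - 2)^3, χ_{M2} = (x - 2)^3, χ_{M3} = (x - 2)^3, χ_{M4} = (x + 2)^3, χ_{M5} = (x - 4)^2(x - 1).

{M1, M3}: invariant factors (x - 2)^3.

{M2}: invariant factors x - 2, (x - 2)^2.

{M4}: invariant factors (x + 2)^3.

{M5}: invariant factors (x - 4)^2(x - 1).

Matrices are similar if and only if their invariant-factor lists agree; the partition into similarity classes is {M1, M3}, {M2}, {M4}, {M5}.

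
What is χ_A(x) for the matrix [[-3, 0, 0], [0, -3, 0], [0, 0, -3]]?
χ_A(x) = (x + 3)^3

xI - A = [[x + 3, 0, 0], [0, x + 3, 0], [0, 0, x + 3]].

Expanding det(xI - A) along the first row:
det(xI - A) = + (x + 3)·det([[x + 3, 0], [0, x + 3]]) - (0)·det([[0, 0], [0, x + 3]]) + (0)·det([[0, x + 3], [0, 0]]).

Evaluating gives χ_A(x) = x^3 + 9x^2 + 27x + 27 = (x + 3)^3.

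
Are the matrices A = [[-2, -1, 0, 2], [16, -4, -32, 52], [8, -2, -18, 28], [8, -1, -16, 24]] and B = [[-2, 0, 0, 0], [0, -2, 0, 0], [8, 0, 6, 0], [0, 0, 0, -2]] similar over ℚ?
Both have characteristic polynomial (x - 6)(x + 2)^3, but the minimal polynomial of A is (x - 6)(x + 2)^2 while the minimal polynomial of B is (x - 6)(x + 2). The minimal polynomial is a similarity invariant, so A and B are not similar.

No.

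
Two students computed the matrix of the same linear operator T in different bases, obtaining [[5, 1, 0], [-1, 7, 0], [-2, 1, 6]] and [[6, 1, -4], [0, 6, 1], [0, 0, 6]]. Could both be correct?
Two matrices over a field are similar if and only if they have the same invariant factors.

Both A and B have characteristic polynomial (x - 6)^3 and minimal polynomial (x - 6)^3. Computing further, both have invariant factors (x - 6)^3. Hence A and B are similar.

Yes.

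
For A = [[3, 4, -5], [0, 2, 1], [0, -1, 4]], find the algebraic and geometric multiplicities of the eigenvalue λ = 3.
The characteristic polynomial is (x - 3)^3, so the factor x - 3 appears with exponent 3: the algebraic multiplicity is 3.

rank(A - 3I) = 2, so the eigenspace has dimension 3 - 2 = 1: the geometric multiplicity is 1.

Since 1 < 3, A is not diagonalizable.

algebraic multiplicity 3, geometric multiplicity 1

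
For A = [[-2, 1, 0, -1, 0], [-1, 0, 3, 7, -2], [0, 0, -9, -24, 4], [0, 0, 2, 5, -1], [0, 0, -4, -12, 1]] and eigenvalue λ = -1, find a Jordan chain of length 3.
We seek v_1 ∈ ker((A + I)^3) \ ker((A + I)^2), then set v_{i+1} = (A + I) v_i.

One such chain is v_1 = [[0, 0, 1, 0, 0]]^T, v_2 = [[0, 3, -8, 2, -4]]^T, v_3 = [[1, 1, 0, 0, 0]]^T. Check: (A + I) v_3 = [[0, 0, 0, 0, 0]]^T = 0.

v_1 = [[0, 0, 1, 0, 0]]^T, v_2 = [[0, 3, -8, 2, -4]]^T, v_3 = [[1, 1, 0, 0, 0]]^T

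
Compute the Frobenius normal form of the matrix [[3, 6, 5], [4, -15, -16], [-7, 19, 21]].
The invariant factors of A (the non-unit diagonal entries of the Smith normal form of xI - A over ℚ[x]) are (x - 5)(x^2 - 4x - 2), each dividing the next. The characteristic polynomial is their product, (x - 5)(x^2 - 4x - 2).

The rational canonical form is the block-diagonal matrix of companion matrices C(f_i):
R = [[0, 0, -10], [1, 0, -18], [0, 1, 9]].

Note the characteristic polynomial does not split into linear factors over ℚ, so A has no Jordan form over ℚ; the rational canonical form exists over any field.

R = [[0, 0, -10], [1, 0, -18], [0, 1, 9]]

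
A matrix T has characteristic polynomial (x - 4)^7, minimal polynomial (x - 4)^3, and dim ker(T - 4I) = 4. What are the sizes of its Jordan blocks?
λ = 4: algebraic multiplicity 7 (exponent in χ_T), largest block size 3 (exponent in m_T), 4 blocks (geometric multiplicity). These force block sizes [3, 2, 1, 1].

Jordan blocks: (4, 3), (4, 2), (4, 1), (4, 1)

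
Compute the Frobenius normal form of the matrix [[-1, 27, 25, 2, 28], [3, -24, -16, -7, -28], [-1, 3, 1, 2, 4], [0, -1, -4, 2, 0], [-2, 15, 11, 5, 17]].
The invariant factors of A (the non-unit diagonal entries of the Smith normal form of xI - A over ℚ[x]) are (x + 2)(x + 3)(x^3 - 4x + 4), each dividing the next. The characteristic polynomial is their product, (x + 2)(x + 3)(x^3 - 4x + 4).

The rational canonical form is the block-diagonal matrix of companion matrices C(f_i):
R = [[0, 0, 0, 0, -24], [1, 0, 0, 0, 4], [0, 1, 0, 0, 16], [0, 0, 1, 0, -2], [0, 0, 0, 1, -5]].

Note the characteristic polynomial does not split into linear factors over ℚ, so A has no Jordan form over ℚ; the rational canonical form exists over any field.

R = [[0, 0, 0, 0, -24], [1, 0, 0, 0, 4], [0, 1, 0, 0, 16], [0, 0, 1, 0, -2], [0, 0, 0, 1, -5]]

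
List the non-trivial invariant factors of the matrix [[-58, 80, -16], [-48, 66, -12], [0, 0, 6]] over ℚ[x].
x - 6, (x - 6)(x - 2)

The Jordan structure of A has elementary divisors (x - 2), (x - 6), (x - 6). Arranging the block sizes at each eigenvalue in decreasing order and taking row products gives the invariant factors.

Invariant factors (smallest first, each dividing the next): x - 6, (x - 6)(x - 2).

Check: the last factor (x - 6)(x - 2) is the minimal polynomial, and the product (x - 6)^2(x - 2) is the characteristic polynomial.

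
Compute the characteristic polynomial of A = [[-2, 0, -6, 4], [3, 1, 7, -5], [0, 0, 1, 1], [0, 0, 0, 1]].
xI - A = [[x + 2, 0, 6, -4], [-3, x - 1, -7, 5], [0, 0, x - 1, -1], [0, 0, 0, x - 1]].

Expanding det(xI - A) along the first row:
det(xI - A) = + (x + 2)·det([[x - 1, -7, 5], [0, x - 1, -1], [0, 0, x - 1]]) - (0)·det([[-3, -7, 5], [0, x - 1, -1], [0, 0, x - 1]]) + (6)·det([[-3, x - 1, 5], [0, 0, -1], [0, 0, x - 1]]) - (-4)·det([[-3, x - 1, -7], [0, 0, x - 1], [0, 0, 0]]).

Evaluating gives χ_A(x) = x^4 - x^3 - 3x^2 + 5x - 2 = (x - 1)^3(x + 2).

χ_A(x) = (x - 1)^3(x + 2)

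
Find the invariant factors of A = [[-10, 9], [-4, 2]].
The Jordan structure of A has elementary divisors (x + 4)^2. Arranging the block sizes at each eigenvalue in decreasing order and taking row products gives the invariant factors.

Invariant factors (smallest first, each dividing the next): (x + 4)^2.

Check: the last factor (x + 4)^2 is the minimal polynomial, and the product (x + 4)^2 is the characteristic polynomial.

(x + 4)^2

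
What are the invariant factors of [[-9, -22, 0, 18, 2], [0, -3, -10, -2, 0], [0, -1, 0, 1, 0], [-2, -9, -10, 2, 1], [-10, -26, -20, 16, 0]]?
x + 5, x^3(x + 5)

The Jordan structure of A has elementary divisors (x + 5), (x + 5), x^3. Arranging the block sizes at each eigenvalue in decreasing order and taking row products gives the invariant factors.

Invariant factors (smallest first, each dividing the next): x + 5, x^3(x + 5).

Check: the last factor x^3(x + 5) is the minimal polynomial, and the product x^3(x + 5)^2 is the characteristic polynomial.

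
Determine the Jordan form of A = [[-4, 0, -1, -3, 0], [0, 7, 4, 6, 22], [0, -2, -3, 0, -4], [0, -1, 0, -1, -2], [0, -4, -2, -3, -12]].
J = [[-4, 0, 0, 0, 0], [0, -4, 0, 0, 0], [0, 0, -3, 0, 0], [0, 0, 0, -1, 1], [0, 0, 0, 0, -1]]

The characteristic polynomial is det(xI - A) = (x + 1)^2(x + 3)(x + 4)^2, so the eigenvalues are -4 (algebraic multiplicity 2), -3 (algebraic multiplicity 1), -1 (algebraic multiplicity 2).

For λ = -4: rank(A + 4I) = 3. The eigenspace has dimension 5 - 3 = 2, so there are 2 Jordan blocks; the rank sequence gives block sizes [1, 1].

For λ = -3: algebraic multiplicity 1 gives one 1×1 block.

For λ = -1: rank(A + I) = 4, rank((A + I)^2) = 3. The eigenspace has dimension 5 - 4 = 1, so there is 1 Jordan block; the rank sequence gives block sizes [2].

Assembling the blocks gives the Jordan form J above.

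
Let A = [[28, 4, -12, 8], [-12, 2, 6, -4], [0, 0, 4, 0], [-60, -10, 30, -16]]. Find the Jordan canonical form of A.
J = [[4, 0, 0, 0], [0, 4, 0, 0], [0, 0, 4, 0], [0, 0, 0, 6]]

The characteristic polynomial is det(xI - A) = (x - 6)(x - 4)^3, so the eigenvalues are 4 (algebraic multiplicity 3), 6 (algebraic multiplicity 1).

For λ = 4: rank(A - 4I) = 1. The eigenspace has dimension 4 - 1 = 3, so there are 3 Jordan blocks; the rank sequence gives block sizes [1, 1, 1].

For λ = 6: algebraic multiplicity 1 gives one 1×1 block.

Assembling the blocks gives the Jordan form J above.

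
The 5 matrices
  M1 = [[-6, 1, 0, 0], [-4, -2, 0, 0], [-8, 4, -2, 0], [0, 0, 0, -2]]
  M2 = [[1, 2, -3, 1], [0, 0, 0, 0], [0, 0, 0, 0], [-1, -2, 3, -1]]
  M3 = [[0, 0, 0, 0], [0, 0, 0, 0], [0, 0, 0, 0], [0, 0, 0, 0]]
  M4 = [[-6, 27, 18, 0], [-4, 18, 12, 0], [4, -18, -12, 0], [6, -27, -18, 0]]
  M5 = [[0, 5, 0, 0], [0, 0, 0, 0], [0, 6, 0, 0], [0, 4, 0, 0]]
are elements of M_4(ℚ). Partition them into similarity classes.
3 classes: {M1}, {M2, M4, M5}, {M3}

Characteristic polynomials: χ_{M1} = (x + 2)^2(x + 4)^2, χ_{M2} = x^4, χ_{M3} = x^4, χ_{M4} = x^4, χ_{M5} = x^4.

{M1}: invariant factors x + 2, (x + 2)(x + 4)^2.

{M2, M4, M5}: invariant factors x, x, x^2.

{M3}: invariant factors x, x, x, x.

Matrices are similar if and only if their invariant-factor lists agree; the partition into similarity classes is {M1}, {M2, M4, M5}, {M3}.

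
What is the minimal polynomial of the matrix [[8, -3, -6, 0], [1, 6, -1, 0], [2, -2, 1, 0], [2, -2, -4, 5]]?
m_A(x) = (x - 5)^3

The characteristic polynomial factors as (x - 5)^4. The minimal polynomial is ∏(x - λ)^{k_λ} where k_λ is the size of the largest Jordan block at λ.

For λ = 5: rank(A - 5I) = 2, and the largest Jordan block has size 3 (the smallest k with rank((A - 5I)^k) = rank((A - 5I)^(k+1))).

So m_A(x) = (x - 5)^3.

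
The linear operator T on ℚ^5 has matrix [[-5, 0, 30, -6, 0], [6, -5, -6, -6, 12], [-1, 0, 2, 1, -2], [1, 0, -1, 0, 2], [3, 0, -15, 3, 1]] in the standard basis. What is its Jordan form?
J = [[-5, 0, 0, 0, 0], [0, -5, 0, 0, 0], [0, 0, 1, 1, 0], [0, 0, 0, 1, 0], [0, 0, 0, 0, 1]]

The characteristic polynomial is det(xI - A) = (x - 1)^3(x + 5)^2, so the eigenvalues are -5 (algebraic multiplicity 2), 1 (algebraic multiplicity 3).

For λ = -5: rank(A + 5I) = 3. The eigenspace has dimension 5 - 3 = 2, so there are 2 Jordan blocks; the rank sequence gives block sizes [1, 1].

For λ = 1: rank(A - I) = 3, rank((A - I)^2) = 2. The eigenspace has dimension 5 - 3 = 2, so there are 2 Jordan blocks; the rank sequence gives block sizes [2, 1].

Assembling the blocks gives the Jordan form J above.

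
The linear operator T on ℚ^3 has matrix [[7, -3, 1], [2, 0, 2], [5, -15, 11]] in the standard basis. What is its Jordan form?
The characteristic polynomial is det(xI - A) = (x - 6)^3, so the eigenvalues are 6 (algebraic multiplicity 3).

For λ = 6: rank(A - 6I) = 1, rank((A - 6I)^2) = 0. The eigenspace has dimension 3 - 1 = 2, so there are 2 Jordan blocks; the rank sequence gives block sizes [2, 1].

Assembling the blocks gives the Jordan form J above.

J = [[6, 1, 0], [0, 6, 0], [0, 0, 6]]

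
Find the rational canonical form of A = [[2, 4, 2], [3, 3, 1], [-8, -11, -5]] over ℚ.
R = [[0, 0, 2], [1, 0, 4], [0, 1, 0]]

The invariant factors of A (the non-unit diagonal entries of the Smith normal form of xI - A over ℚ[x]) are x^3 - 4x - 2, each dividing the next. The characteristic polynomial is their product, x^3 - 4x - 2.

The rational canonical form is the block-diagonal matrix of companion matrices C(f_i):
R = [[0, 0, 2], [1, 0, 4], [0, 1, 0]].

Note the characteristic polynomial does not split into linear factors over ℚ, so A has no Jordan form over ℚ; the rational canonical form exists over any field.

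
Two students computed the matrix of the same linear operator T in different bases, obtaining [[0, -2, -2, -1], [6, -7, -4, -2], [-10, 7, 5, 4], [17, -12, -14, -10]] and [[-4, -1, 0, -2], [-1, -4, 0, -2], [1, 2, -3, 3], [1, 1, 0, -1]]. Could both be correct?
Two matrices over a field are similar if and only if they have the same invariant factors.

Both A and B have characteristic polynomial (x + 3)^4 and minimal polynomial (x + 3)^2. Computing further, both have invariant factors (x + 3)^2, (x + 3)^2. Hence A and B are similar.

Yes.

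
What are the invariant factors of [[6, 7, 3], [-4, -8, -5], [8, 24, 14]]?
(x - 4)^3

The Jordan structure of A has elementary divisors (x - 4)^3. Arranging the block sizes at each eigenvalue in decreasing order and taking row products gives the invariant factors.

Invariant factors (smallest first, each dividing the next): (x - 4)^3.

Check: the last factor (x - 4)^3 is the minimal polynomial, and the product (x - 4)^3 is the characteristic polynomial.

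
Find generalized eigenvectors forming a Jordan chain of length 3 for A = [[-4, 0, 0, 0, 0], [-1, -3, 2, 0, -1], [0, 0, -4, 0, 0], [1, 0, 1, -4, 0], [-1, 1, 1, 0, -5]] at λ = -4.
v_1 = [[-1, -2, 1, -2, -1]]^T, v_2 = [[0, 2, 0, 0, 1]]^T, v_3 = [[0, 1, 0, 0, 1]]^T

We seek v_1 ∈ ker((A + 4I)^3) \ ker((A + 4I)^2), then set v_{i+1} = (A + 4I) v_i.

One such chain is v_1 = [[-1, -2, 1, -2, -1]]^T, v_2 = [[0, 2, 0, 0, 1]]^T, v_3 = [[0, 1, 0, 0, 1]]^T. Check: (A + 4I) v_3 = [[0, 0, 0, 0, 0]]^T = 0.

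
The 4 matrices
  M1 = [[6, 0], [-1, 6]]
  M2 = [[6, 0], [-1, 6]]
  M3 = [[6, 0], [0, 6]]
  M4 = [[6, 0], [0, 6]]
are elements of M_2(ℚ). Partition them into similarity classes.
Characteristic polynomials: χ_{M1} = (x - 6)^2, χ_{M2} = (x - 6)^2, χ_{M3} = (x - 6)^2, χ_{M4} = (x - 6)^2.

{M1, M2}: invariant factors (x - 6)^2.

{M3, M4}: invariant factors x - 6, x - 6.

Matrices are similar if and only if their invariant-factor lists agree; the partition into similarity classes is {M1, M2}, {M3, M4}.

2 classes: {M1, M2}, {M3, M4}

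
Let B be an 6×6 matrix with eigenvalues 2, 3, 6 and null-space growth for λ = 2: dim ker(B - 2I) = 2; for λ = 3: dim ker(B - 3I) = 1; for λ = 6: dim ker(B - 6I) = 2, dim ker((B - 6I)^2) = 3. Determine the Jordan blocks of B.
λ = 2: successive nullity increments [2] count blocks of size ≥ k; block sizes are [1, 1].
λ = 3: successive nullity increments [1] count blocks of size ≥ k; block sizes are [1].
λ = 6: successive nullity increments [2, 1] count blocks of size ≥ k; block sizes are [2, 1].

Jordan blocks: (2, 1), (2, 1), (3, 1), (6, 2), (6, 1)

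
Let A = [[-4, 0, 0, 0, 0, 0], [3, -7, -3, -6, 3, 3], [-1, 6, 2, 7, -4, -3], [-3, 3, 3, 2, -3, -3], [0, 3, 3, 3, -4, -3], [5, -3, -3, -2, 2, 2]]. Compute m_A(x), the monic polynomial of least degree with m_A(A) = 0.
m_A(x) = (x - 2)(x + 1)^2(x + 4)

The characteristic polynomial factors as (x - 2)(x + 1)^3(x + 4)^2. The minimal polynomial is ∏(x - λ)^{k_λ} where k_λ is the size of the largest Jordan block at λ.

For λ = -4: rank(A + 4I) = 4, and the largest Jordan block has size 1 (the smallest k with rank((A + 4I)^k) = rank((A + 4I)^(k+1))).
For λ = -1: rank(A + I) = 4, and the largest Jordan block has size 2 (the smallest k with rank((A + I)^k) = rank((A + I)^(k+1))).
For λ = 2: rank(A - 2I) = 5, and the largest Jordan block has size 1 (the smallest k with rank((A - 2I)^k) = rank((A - 2I)^(k+1))).

So m_A(x) = (x - 2)(x + 1)^2(x + 4).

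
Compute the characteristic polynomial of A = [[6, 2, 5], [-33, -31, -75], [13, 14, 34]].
xI - A = [[x - 6, -2, -5], [33, x + 31, 75], [-13, -14, x - 34]].

Expanding det(xI - A) along the first row:
det(xI - A) = + (x - 6)·det([[x + 31, 75], [-14, x - 34]]) - (-2)·det([[33, 75], [-13, x - 34]]) + (-5)·det([[33, x + 31], [-13, -14]]).

Evaluating gives χ_A(x) = x^3 - 9x^2 + 15x + 25 = (x - 5)^2(x + 1).

χ_A(x) = (x - 5)^2(x + 1)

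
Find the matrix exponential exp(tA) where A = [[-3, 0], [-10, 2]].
A has Jordan form J = [[-3, 0], [0, 2]] with A = PJP^{-1}, so e^{tA} = P e^{tJ} P^{-1}.

For a Jordan block J_k(λ), e^{tJ_k(λ)} = e^{λt} · (I + tN + t^2 N^2/2! + ... + t^{k-1} N^{k-1}/(k-1)!) where N is the nilpotent superdiagonal part.

Assembling the blocks and conjugating back gives the entries of e^{tA} as shown above.

e^{tA} = [[e^{-3*t}, 0], [2*(1 - e^{5*t})*e^{-3*t}, e^{2*t}]]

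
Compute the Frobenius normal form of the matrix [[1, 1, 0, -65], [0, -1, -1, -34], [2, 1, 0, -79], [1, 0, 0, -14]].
R = [[0, 0, 0, 0], [1, 0, 0, -100], [0, 1, 0, -65], [0, 0, 1, -14]]

The invariant factors of A (the non-unit diagonal entries of the Smith normal form of xI - A over ℚ[x]) are x(x + 4)(x + 5)^2, each dividing the next. The characteristic polynomial is their product, x(x + 4)(x + 5)^2.

The rational canonical form is the block-diagonal matrix of companion matrices C(f_i):
R = [[0, 0, 0, 0], [1, 0, 0, -100], [0, 1, 0, -65], [0, 0, 1, -14]].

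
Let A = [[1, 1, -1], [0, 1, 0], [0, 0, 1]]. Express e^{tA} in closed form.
A has Jordan form J = [[1, 1, 0], [0, 1, 0], [0, 0, 1]] with A = PJP^{-1}, so e^{tA} = P e^{tJ} P^{-1}.

For a Jordan block J_k(λ), e^{tJ_k(λ)} = e^{λt} · (I + tN + t^2 N^2/2! + ... + t^{k-1} N^{k-1}/(k-1)!) where N is the nilpotent superdiagonal part.

Assembling the blocks and conjugating back gives the entries of e^{tA} as shown above.

e^{tA} = [[e^{t}, t*e^{t}, -t*e^{t}], [0, e^{t}, 0], [0, 0, e^{t}]]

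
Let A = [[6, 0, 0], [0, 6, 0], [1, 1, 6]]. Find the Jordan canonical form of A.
The characteristic polynomial is det(xI - A) = (x - 6)^3, so the eigenvalues are 6 (algebraic multiplicity 3).

For λ = 6: rank(A - 6I) = 1, rank((A - 6I)^2) = 0. The eigenspace has dimension 3 - 1 = 2, so there are 2 Jordan blocks; the rank sequence gives block sizes [2, 1].

Assembling the blocks gives the Jordan form J above.

J = [[6, 1, 0], [0, 6, 0], [0, 0, 6]]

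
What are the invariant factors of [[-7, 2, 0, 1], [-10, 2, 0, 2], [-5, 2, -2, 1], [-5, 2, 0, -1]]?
x + 2, x + 2, (x + 2)^2

The Jordan structure of A has elementary divisors (x + 2)^2, (x + 2), (x + 2). Arranging the block sizes at each eigenvalue in decreasing order and taking row products gives the invariant factors.

Invariant factors (smallest first, each dividing the next): x + 2, x + 2, (x + 2)^2.

Check: the last factor (x + 2)^2 is the minimal polynomial, and the product (x + 2)^4 is the characteristic polynomial.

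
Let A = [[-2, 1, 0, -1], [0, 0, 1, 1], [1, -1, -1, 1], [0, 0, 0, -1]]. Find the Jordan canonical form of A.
The characteristic polynomial is det(xI - A) = (x + 1)^4, so the eigenvalues are -1 (algebraic multiplicity 4).

For λ = -1: rank(A + I) = 2, rank((A + I)^2) = 1, rank((A + I)^3) = 0. The eigenspace has dimension 4 - 2 = 2, so there are 2 Jordan blocks; the rank sequence gives block sizes [3, 1].

Assembling the blocks gives the Jordan form J above.

J = [[-1, 1, 0, 0], [0, -1, 1, 0], [0, 0, -1, 0], [0, 0, 0, -1]]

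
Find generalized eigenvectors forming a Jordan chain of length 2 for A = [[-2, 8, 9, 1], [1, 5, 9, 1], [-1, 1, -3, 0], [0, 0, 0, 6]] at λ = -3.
v_1 = [[-1, -2, 2, 0]]^T, v_2 = [[1, 1, -1, 0]]^T

We seek v_1 ∈ ker((A + 3I)^2) \ ker(A + 3I), then set v_{i+1} = (A + 3I) v_i.

One such chain is v_1 = [[-1, -2, 2, 0]]^T, v_2 = [[1, 1, -1, 0]]^T. Check: (A + 3I) v_2 = [[0, 0, 0, 0]]^T = 0.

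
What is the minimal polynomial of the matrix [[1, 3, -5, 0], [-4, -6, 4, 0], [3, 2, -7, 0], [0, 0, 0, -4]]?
The characteristic polynomial factors as (x + 4)^4. The minimal polynomial is ∏(x - λ)^{k_λ} where k_λ is the size of the largest Jordan block at λ.

For λ = -4: rank(A + 4I) = 2, and the largest Jordan block has size 3 (the smallest k with rank((A + 4I)^k) = rank((A + 4I)^(k+1))).

So m_A(x) = (x + 4)^3.

m_A(x) = (x + 4)^3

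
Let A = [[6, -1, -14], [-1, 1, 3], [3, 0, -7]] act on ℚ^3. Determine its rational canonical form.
The invariant factors of A (the non-unit diagonal entries of the Smith normal form of xI - A over ℚ[x]) are x^3 - 2x + 2, each dividing the next. The characteristic polynomial is their product, x^3 - 2x + 2.

The rational canonical form is the block-diagonal matrix of companion matrices C(f_i):
R = [[0, 0, -2], [1, 0, 2], [0, 1, 0]].

Note the characteristic polynomial does not split into linear factors over ℚ, so A has no Jordan form over ℚ; the rational canonical form exists over any field.

R = [[0, 0, -2], [1, 0, 2], [0, 1, 0]]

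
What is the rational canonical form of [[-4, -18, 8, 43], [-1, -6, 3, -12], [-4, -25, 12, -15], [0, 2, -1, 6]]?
The invariant factors of A (the non-unit diagonal entries of the Smith normal form of xI - A over ℚ[x]) are (x^2 - 4x - 1)^2, each dividing the next. The characteristic polynomial is their product, (x^2 - 4x - 1)^2.

The rational canonical form is the block-diagonal matrix of companion matrices C(f_i):
R = [[0, 0, 0, -1], [1, 0, 0, -8], [0, 1, 0, -14], [0, 0, 1, 8]].

Note the characteristic polynomial does not split into linear factors over ℚ, so A has no Jordan form over ℚ; the rational canonical form exists over any field.

R = [[0, 0, 0, -1], [1, 0, 0, -8], [0, 1, 0, -14], [0, 0, 1, 8]]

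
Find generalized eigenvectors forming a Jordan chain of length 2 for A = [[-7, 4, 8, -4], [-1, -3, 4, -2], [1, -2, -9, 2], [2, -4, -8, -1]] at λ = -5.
v_1 = [[1, 1, 0, 0]]^T, v_2 = [[2, 1, -1, -2]]^T

We seek v_1 ∈ ker((A + 5I)^2) \ ker(A + 5I), then set v_{i+1} = (A + 5I) v_i.

One such chain is v_1 = [[1, 1, 0, 0]]^T, v_2 = [[2, 1, -1, -2]]^T. Check: (A + 5I) v_2 = [[0, 0, 0, 0]]^T = 0.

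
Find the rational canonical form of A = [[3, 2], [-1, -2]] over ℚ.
R = [[0, 4], [1, 1]]

The invariant factors of A (the non-unit diagonal entries of the Smith normal form of xI - A over ℚ[x]) are x^2 - x - 4, each dividing the next. The characteristic polynomial is their product, x^2 - x - 4.

The rational canonical form is the block-diagonal matrix of companion matrices C(f_i):
R = [[0, 4], [1, 1]].

Note the characteristic polynomial does not split into linear factors over ℚ, so A has no Jordan form over ℚ; the rational canonical form exists over any field.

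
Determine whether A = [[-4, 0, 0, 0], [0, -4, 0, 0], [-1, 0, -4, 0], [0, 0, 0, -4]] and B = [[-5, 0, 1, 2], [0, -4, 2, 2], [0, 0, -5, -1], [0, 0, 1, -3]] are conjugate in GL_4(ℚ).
trace(A) = -16 but trace(B) = -17. The trace is a similarity invariant, so A and B are not similar.

No.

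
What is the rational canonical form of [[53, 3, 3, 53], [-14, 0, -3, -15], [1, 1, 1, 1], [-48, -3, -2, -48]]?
The invariant factors of A (the non-unit diagonal entries of the Smith normal form of xI - A over ℚ[x]) are (x - 5)(x + 2)(x^2 - 3x + 5), each dividing the next. The characteristic polynomial is their product, (x - 5)(x + 2)(x^2 - 3x + 5).

The rational canonical form is the block-diagonal matrix of companion matrices C(f_i):
R = [[0, 0, 0, 50], [1, 0, 0, -15], [0, 1, 0, -4], [0, 0, 1, 6]].

Note the characteristic polynomial does not split into linear factors over ℚ, so A has no Jordan form over ℚ; the rational canonical form exists over any field.

R = [[0, 0, 0, 50], [1, 0, 0, -15], [0, 1, 0, -4], [0, 0, 1, 6]]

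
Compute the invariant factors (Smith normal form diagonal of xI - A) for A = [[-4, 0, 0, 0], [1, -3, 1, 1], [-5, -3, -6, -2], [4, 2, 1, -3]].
x + 4, (x + 4)^3

The Jordan structure of A has elementary divisors (x + 4)^3, (x + 4). Arranging the block sizes at each eigenvalue in decreasing order and taking row products gives the invariant factors.

Invariant factors (smallest first, each dividing the next): x + 4, (x + 4)^3.

Check: the last factor (x + 4)^3 is the minimal polynomial, and the product (x + 4)^4 is the characteristic polynomial.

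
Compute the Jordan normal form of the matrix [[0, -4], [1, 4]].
The characteristic polynomial is det(xI - A) = (x - 2)^2, so the eigenvalues are 2 (algebraic multiplicity 2).

For λ = 2: rank(A - 2I) = 1, rank((A - 2I)^2) = 0. The eigenspace has dimension 2 - 1 = 1, so there is 1 Jordan block; the rank sequence gives block sizes [2].

Assembling the blocks gives the Jordan form J above.

J = [[2, 1], [0, 2]]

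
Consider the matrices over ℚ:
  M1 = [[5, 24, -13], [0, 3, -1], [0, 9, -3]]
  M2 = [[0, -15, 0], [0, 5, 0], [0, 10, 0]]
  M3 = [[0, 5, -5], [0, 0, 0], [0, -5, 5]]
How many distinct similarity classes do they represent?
2 classes: {M1}, {M2, M3}

Characteristic polynomials: χ_{M1} = x^2(x - 5), χ_{M2} = x^2(x - 5), χ_{M3} = x^2(x - 5).

{M1}: invariant factors x^2(x - 5).

{M2, M3}: invariant factors x, x(x - 5).

Matrices are similar if and only if their invariant-factor lists agree; the partition into similarity classes is {M1}, {M2, M3}.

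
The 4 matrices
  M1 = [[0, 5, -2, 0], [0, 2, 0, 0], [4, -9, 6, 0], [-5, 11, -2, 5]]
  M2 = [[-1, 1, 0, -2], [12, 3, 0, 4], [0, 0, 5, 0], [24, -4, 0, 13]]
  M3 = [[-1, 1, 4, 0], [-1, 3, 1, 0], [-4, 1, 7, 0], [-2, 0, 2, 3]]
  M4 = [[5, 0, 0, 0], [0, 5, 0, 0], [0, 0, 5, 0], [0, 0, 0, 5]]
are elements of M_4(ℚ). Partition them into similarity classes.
Characteristic polynomials: χ_{M1} = (x - 5)(x - 4)(x - 2)^2, χ_{M2} = (x - 5)^4, χ_{M3} = (x - 3)^4, χ_{M4} = (x - 5)^4.

{M1}: invariant factors (x - 5)(x - 4)(x - 2)^2.

{M2}: invariant factors x - 5, x - 5, (x - 5)^2.

{M3}: invariant factors x - 3, (x - 3)^3.

{M4}: invariant factors x - 5, x - 5, x - 5, x - 5.

Matrices are similar if and only if their invariant-factor lists agree; the partition into similarity classes is {M1}, {M2}, {M3}, {M4}.

4 classes: {M1}, {M2}, {M3}, {M4}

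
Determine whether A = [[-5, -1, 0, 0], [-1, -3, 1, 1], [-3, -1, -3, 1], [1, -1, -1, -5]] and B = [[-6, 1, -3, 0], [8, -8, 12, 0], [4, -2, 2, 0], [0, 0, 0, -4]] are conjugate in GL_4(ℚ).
Both have characteristic polynomial (x + 4)^4, but the minimal polynomial of A is (x + 4)^3 while the minimal polynomial of B is (x + 4)^2. The minimal polynomial is a similarity invariant, so A and B are not similar.

No.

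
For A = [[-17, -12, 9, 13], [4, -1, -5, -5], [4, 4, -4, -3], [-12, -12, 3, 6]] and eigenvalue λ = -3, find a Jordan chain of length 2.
We seek v_1 ∈ ker((A + 3I)^2) \ ker(A + 3I), then set v_{i+1} = (A + 3I) v_i.

One such chain is v_1 = [[4, -1, -2, 5]]^T, v_2 = [[3, -1, -1, 3]]^T. Check: (A + 3I) v_2 = [[0, 0, 0, 0]]^T = 0.

v_1 = [[4, -1, -2, 5]]^T, v_2 = [[3, -1, -1, 3]]^T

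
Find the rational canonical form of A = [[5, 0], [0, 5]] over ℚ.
The invariant factors of A (the non-unit diagonal entries of the Smith normal form of xI - A over ℚ[x]) are x - 5, x - 5, each dividing the next. The characteristic polynomial is their product, (x - 5)^2.

The rational canonical form is the block-diagonal matrix of companion matrices C(f_i):
R = [[5, 0], [0, 5]].

R = [[5, 0], [0, 5]]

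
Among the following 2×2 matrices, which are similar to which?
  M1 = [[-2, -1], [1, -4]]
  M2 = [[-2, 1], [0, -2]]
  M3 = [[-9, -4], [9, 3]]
2 classes: {M1, M3}, {M2}

Characteristic polynomials: χ_{M1} = (x + 3)^2, χ_{M2} = (x + 2)^2, χ_{M3} = (x + 3)^2.

{M1, M3}: invariant factors (x + 3)^2.

{M2}: invariant factors (x + 2)^2.

Matrices are similar if and only if their invariant-factor lists agree; the partition into similarity classes is {M1, M3}, {M2}.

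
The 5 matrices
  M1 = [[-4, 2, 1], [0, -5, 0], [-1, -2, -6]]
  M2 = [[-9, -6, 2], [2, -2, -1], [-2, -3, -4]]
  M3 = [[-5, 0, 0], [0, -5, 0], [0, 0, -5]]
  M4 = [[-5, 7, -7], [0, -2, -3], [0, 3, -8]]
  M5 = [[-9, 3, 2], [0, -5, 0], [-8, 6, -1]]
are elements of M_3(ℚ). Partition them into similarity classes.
2 classes: {M1, M2, M4, M5}, {M3}

Characteristic polynomials: χ_{M1} = (x + 5)^3, χ_{M2} = (x + 5)^3, χ_{M3} = (x + 5)^3, χ_{M4} = (x + 5)^3, χ_{M5} = (x + 5)^3.

{M1, M2, M4, M5}: invariant factors x + 5, (x + 5)^2.

{M3}: invariant factors x + 5, x + 5, x + 5.

Matrices are similar if and only if their invariant-factor lists agree; the partition into similarity classes is {M1, M2, M4, M5}, {M3}.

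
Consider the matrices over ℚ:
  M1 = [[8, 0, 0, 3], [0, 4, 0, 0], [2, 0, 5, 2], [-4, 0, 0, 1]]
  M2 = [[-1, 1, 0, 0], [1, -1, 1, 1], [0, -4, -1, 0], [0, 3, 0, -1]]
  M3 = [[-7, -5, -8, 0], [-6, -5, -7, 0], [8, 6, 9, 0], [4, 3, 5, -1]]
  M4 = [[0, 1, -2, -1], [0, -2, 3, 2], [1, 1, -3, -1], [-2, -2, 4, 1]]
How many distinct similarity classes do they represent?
2 classes: {M1}, {M2, M3, M4}

Characteristic polynomials: χ_{M1} = (x - 5)^2(x - 4)^2, χ_{M2} = (x + 1)^4, χ_{M3} = (x + 1)^4, χ_{M4} = (x + 1)^4.

{M1}: invariant factors (x - 5)(x - 4), (x - 5)(x - 4).

{M2, M3, M4}: invariant factors x + 1, (x + 1)^3.

Matrices are similar if and only if their invariant-factor lists agree; the partition into similarity classes is {M1}, {M2, M3, M4}.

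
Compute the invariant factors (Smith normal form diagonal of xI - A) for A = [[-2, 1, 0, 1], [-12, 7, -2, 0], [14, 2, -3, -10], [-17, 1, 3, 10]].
x - 3, (x - 3)^3

The Jordan structure of A has elementary divisors (x - 3)^3, (x - 3). Arranging the block sizes at each eigenvalue in decreasing order and taking row products gives the invariant factors.

Invariant factors (smallest first, each dividing the next): x - 3, (x - 3)^3.

Check: the last factor (x - 3)^3 is the minimal polynomial, and the product (x - 3)^4 is the characteristic polynomial.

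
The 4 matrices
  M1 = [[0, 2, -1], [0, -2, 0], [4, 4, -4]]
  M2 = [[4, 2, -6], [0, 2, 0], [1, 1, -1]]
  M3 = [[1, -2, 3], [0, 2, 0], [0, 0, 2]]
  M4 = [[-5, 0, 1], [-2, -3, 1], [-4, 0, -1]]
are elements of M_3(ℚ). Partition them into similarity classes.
Characteristic polynomials: χ_{M1} = (x + 2)^3, χ_{M2} = (x - 2)^2(x - 1), χ_{M3} = (x - 2)^2(x - 1), χ_{M4} = (x + 3)^3.

{M1}: invariant factors x + 2, (x + 2)^2.

{M2, M3}: invariant factors x - 2, (x - 2)(x - 1).

{M4}: invariant factors x + 3, (x + 3)^2.

Matrices are similar if and only if their invariant-factor lists agree; the partition into similarity classes is {M1}, {M2, M3}, {M4}.

3 classes: {M1}, {M2, M3}, {M4}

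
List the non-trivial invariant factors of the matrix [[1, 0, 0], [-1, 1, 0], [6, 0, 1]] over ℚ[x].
x - 1, (x - 1)^2

The Jordan structure of A has elementary divisors (x - 1)^2, (x - 1). Arranging the block sizes at each eigenvalue in decreasing order and taking row products gives the invariant factors.

Invariant factors (smallest first, each dividing the next): x - 1, (x - 1)^2.

Check: the last factor (x - 1)^2 is the minimal polynomial, and the product (x - 1)^3 is the characteristic polynomial.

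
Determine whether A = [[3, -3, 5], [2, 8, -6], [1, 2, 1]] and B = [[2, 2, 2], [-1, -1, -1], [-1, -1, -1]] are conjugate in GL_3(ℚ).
No.

trace(A) = 12 but trace(B) = 0. The trace is a similarity invariant, so A and B are not similar.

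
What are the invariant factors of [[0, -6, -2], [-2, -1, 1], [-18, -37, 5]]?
(x - 4)^2(x + 4)

The Jordan structure of A has elementary divisors (x + 4), (x - 4)^2. Arranging the block sizes at each eigenvalue in decreasing order and taking row products gives the invariant factors.

Invariant factors (smallest first, each dividing the next): (x - 4)^2(x + 4).

Check: the last factor (x - 4)^2(x + 4) is the minimal polynomial, and the product (x - 4)^2(x + 4) is the characteristic polynomial.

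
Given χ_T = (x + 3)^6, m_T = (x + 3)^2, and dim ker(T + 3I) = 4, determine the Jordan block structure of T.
Jordan blocks: (-3, 2), (-3, 2), (-3, 1), (-3, 1)

λ = -3: algebraic multiplicity 6 (exponent in χ_T), largest block size 2 (exponent in m_T), 4 blocks (geometric multiplicity). These force block sizes [2, 2, 1, 1].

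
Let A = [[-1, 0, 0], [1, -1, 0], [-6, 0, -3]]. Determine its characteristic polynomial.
χ_A(x) = (x + 1)^2(x + 3)

xI - A = [[x + 1, 0, 0], [-1, x + 1, 0], [6, 0, x + 3]].

Expanding det(xI - A) along the first row:
det(xI - A) = + (x + 1)·det([[x + 1, 0], [0, x + 3]]) - (0)·det([[-1, 0], [6, x + 3]]) + (0)·det([[-1, x + 1], [6, 0]]).

Evaluating gives χ_A(x) = x^3 + 5x^2 + 7x + 3 = (x + 1)^2(x + 3).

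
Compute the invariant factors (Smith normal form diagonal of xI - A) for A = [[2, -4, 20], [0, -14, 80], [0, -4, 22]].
x - 2, (x - 6)(x - 2)

The Jordan structure of A has elementary divisors (x - 2), (x - 2), (x - 6). Arranging the block sizes at each eigenvalue in decreasing order and taking row products gives the invariant factors.

Invariant factors (smallest first, each dividing the next): x - 2, (x - 6)(x - 2).

Check: the last factor (x - 6)(x - 2) is the minimal polynomial, and the product (x - 6)(x - 2)^2 is the characteristic polynomial.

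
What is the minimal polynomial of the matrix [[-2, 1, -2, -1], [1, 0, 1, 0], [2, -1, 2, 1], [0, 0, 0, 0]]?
m_A(x) = x^3

The characteristic polynomial factors as x^4. The minimal polynomial is ∏(x - λ)^{k_λ} where k_λ is the size of the largest Jordan block at λ.

For λ = 0: rank(A) = 2, and the largest Jordan block has size 3 (the smallest k with rank(A^k) = rank(A^(k+1))).

So m_A(x) = x^3.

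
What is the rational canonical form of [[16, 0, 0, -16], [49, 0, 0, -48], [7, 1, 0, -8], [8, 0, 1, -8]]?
The invariant factors of A (the non-unit diagonal entries of the Smith normal form of xI - A over ℚ[x]) are (x^2 - 4x - 4)^2, each dividing the next. The characteristic polynomial is their product, (x^2 - 4x - 4)^2.

The rational canonical form is the block-diagonal matrix of companion matrices C(f_i):
R = [[0, 0, 0, -16], [1, 0, 0, -32], [0, 1, 0, -8], [0, 0, 1, 8]].

Note the characteristic polynomial does not split into linear factors over ℚ, so A has no Jordan form over ℚ; the rational canonical form exists over any field.

R = [[0, 0, 0, -16], [1, 0, 0, -32], [0, 1, 0, -8], [0, 0, 1, 8]]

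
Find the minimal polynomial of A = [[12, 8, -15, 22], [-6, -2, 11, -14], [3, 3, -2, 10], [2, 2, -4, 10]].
m_A(x) = (x - 6)(x - 4)^3

The characteristic polynomial factors as (x - 6)(x - 4)^3. The minimal polynomial is ∏(x - λ)^{k_λ} where k_λ is the size of the largest Jordan block at λ.

For λ = 4: rank(A - 4I) = 3, and the largest Jordan block has size 3 (the smallest k with rank((A - 4I)^k) = rank((A - 4I)^(k+1))).
For λ = 6: rank(A - 6I) = 3, and the largest Jordan block has size 1 (the smallest k with rank((A - 6I)^k) = rank((A - 6I)^(k+1))).

So m_A(x) = (x - 6)(x - 4)^3.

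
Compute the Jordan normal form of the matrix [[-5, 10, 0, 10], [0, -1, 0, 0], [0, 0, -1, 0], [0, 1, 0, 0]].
The characteristic polynomial is det(xI - A) = x(x + 1)^2(x + 5), so the eigenvalues are -5 (algebraic multiplicity 1), -1 (algebraic multiplicity 2), 0 (algebraic multiplicity 1).

For λ = -5: algebraic multiplicity 1 gives one 1×1 block.

For λ = -1: rank(A + I) = 2. The eigenspace has dimension 4 - 2 = 2, so there are 2 Jordan blocks; the rank sequence gives block sizes [1, 1].

For λ = 0: algebraic multiplicity 1 gives one 1×1 block.

Assembling the blocks gives the Jordan form J above.

J = [[-5, 0, 0, 0], [0, -1, 0, 0], [0, 0, -1, 0], [0, 0, 0, 0]]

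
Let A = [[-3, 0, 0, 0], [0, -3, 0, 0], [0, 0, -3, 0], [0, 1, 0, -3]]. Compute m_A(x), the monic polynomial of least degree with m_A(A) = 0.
m_A(x) = (x + 3)^2

The characteristic polynomial factors as (x + 3)^4. The minimal polynomial is ∏(x - λ)^{k_λ} where k_λ is the size of the largest Jordan block at λ.

For λ = -3: rank(A + 3I) = 1, and the largest Jordan block has size 2 (the smallest k with rank((A + 3I)^k) = rank((A + 3I)^(k+1))).

So m_A(x) = (x + 3)^2.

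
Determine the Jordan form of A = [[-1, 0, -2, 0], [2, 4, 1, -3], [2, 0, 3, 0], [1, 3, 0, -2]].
The characteristic polynomial is det(xI - A) = (x - 1)^4, so the eigenvalues are 1 (algebraic multiplicity 4).

For λ = 1: rank(A - I) = 2, rank((A - I)^2) = 1, rank((A - I)^3) = 0. The eigenspace has dimension 4 - 2 = 2, so there are 2 Jordan blocks; the rank sequence gives block sizes [3, 1].

Assembling the blocks gives the Jordan form J above.

J = [[1, 1, 0, 0], [0, 1, 1, 0], [0, 0, 1, 0], [0, 0, 0, 1]]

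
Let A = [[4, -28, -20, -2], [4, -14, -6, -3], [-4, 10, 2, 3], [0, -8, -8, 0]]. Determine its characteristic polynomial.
χ_A(x) = x^2(x + 4)^2

xI - A = [[x - 4, 28, 20, 2], [-4, x + 14, 6, 3], [4, -10, x - 2, -3], [0, 8, 8, x]].

Expanding det(xI - A) along the first row:
det(xI - A) = + (x - 4)·det([[x + 14, 6, 3], [-10, x - 2, -3], [8, 8, x]]) - (28)·det([[-4, 6, 3], [4, x - 2, -3], [0, 8, x]]) + (20)·det([[-4, x + 14, 3], [4, -10, -3], [0, 8, x]]) - (2)·det([[-4, x + 14, 6], [4, -10, x - 2], [0, 8, 8]]).

Evaluating gives χ_A(x) = x^4 + 8x^3 + 16x^2 = x^2(x + 4)^2.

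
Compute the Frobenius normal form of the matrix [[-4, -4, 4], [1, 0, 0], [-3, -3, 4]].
R = [[0, 0, 4], [1, 0, 0], [0, 1, 0]]

The invariant factors of A (the non-unit diagonal entries of the Smith normal form of xI - A over ℚ[x]) are x^3 - 4, each dividing the next. The characteristic polynomial is their product, x^3 - 4.

The rational canonical form is the block-diagonal matrix of companion matrices C(f_i):
R = [[0, 0, 4], [1, 0, 0], [0, 1, 0]].

Note the characteristic polynomial does not split into linear factors over ℚ, so A has no Jordan form over ℚ; the rational canonical form exists over any field.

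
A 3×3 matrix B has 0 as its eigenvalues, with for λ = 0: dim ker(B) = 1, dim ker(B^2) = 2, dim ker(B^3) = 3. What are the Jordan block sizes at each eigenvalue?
Jordan blocks: (0, 3)

λ = 0: successive nullity increments [1, 1, 1] count blocks of size ≥ k; block sizes are [3].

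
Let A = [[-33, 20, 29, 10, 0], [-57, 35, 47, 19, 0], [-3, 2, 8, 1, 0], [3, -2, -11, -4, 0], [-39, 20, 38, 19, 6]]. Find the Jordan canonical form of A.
The characteristic polynomial is det(xI - A) = (x - 6)^3(x + 3)^2, so the eigenvalues are -3 (algebraic multiplicity 2), 6 (algebraic multiplicity 3).

For λ = -3: rank(A + 3I) = 3. The eigenspace has dimension 5 - 3 = 2, so there are 2 Jordan blocks; the rank sequence gives block sizes [1, 1].

For λ = 6: rank(A - 6I) = 3, rank((A - 6I)^2) = 2. The eigenspace has dimension 5 - 3 = 2, so there are 2 Jordan blocks; the rank sequence gives block sizes [2, 1].

Assembling the blocks gives the Jordan form J above.

J = [[-3, 0, 0, 0, 0], [0, -3, 0, 0, 0], [0, 0, 6, 1, 0], [0, 0, 0, 6, 0], [0, 0, 0, 0, 6]]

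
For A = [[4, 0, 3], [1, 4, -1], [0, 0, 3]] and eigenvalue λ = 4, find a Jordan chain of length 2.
v_1 = [[1, -1, 0]]^T, v_2 = [[0, 1, 0]]^T

We seek v_1 ∈ ker((A - 4I)^2) \ ker(A - 4I), then set v_{i+1} = (A - 4I) v_i.

One such chain is v_1 = [[1, -1, 0]]^T, v_2 = [[0, 1, 0]]^T. Check: (A - 4I) v_2 = [[0, 0, 0]]^T = 0.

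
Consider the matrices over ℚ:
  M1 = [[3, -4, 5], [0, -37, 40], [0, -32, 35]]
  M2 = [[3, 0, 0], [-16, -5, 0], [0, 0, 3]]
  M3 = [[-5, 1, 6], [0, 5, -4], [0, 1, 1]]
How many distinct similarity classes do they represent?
Characteristic polynomials: χ_{M1} = (x - 3)^2(x + 5), χ_{M2} = (x - 3)^2(x + 5), χ_{M3} = (x - 3)^2(x + 5).

{M1, M3}: invariant factors (x - 3)^2(x + 5).

{M2}: invariant factors x - 3, (x - 3)(x + 5).

Matrices are similar if and only if their invariant-factor lists agree; the partition into similarity classes is {M1, M3}, {M2}.

2 classes: {M1, M3}, {M2}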